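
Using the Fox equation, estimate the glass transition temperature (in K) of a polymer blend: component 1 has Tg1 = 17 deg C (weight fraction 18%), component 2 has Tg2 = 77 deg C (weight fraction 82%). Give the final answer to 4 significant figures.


1/Tg = w1/Tg1 + w2/Tg2 (in Kelvin)
Tg1 = 290.15 K, Tg2 = 350.15 K
1/Tg = 0.18/290.15 + 0.82/350.15
Tg = 337.6 K


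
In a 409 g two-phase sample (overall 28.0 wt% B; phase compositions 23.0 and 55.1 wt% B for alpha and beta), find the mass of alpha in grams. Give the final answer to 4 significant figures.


f_alpha = (C_beta - C0) / (C_beta - C_alpha)
f_alpha = (55.1 - 28.0) / (55.1 - 23.0) = 0.844237
m_alpha = f_alpha * m_total = 0.844237 * 409 = 345.3 g


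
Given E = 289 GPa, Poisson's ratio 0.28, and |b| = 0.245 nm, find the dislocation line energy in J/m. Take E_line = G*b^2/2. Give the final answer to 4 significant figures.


Step 1: G = E / (2*(1+nu))
G = 289 / (2*(1+0.28)) = 112.891 GPa = 1.12891e+11 Pa
Step 2: E_line = G*b^2/2
b = 0.245 nm = 2.45e-10 m
E_line = 0.5 * 1.12891e+11 * (2.45e-10)^2 = 3.388e-09 J/m


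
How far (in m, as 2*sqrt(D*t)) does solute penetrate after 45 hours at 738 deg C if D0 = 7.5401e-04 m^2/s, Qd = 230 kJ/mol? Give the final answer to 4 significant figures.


Step 1: D = D0 * exp(-Qd/(R*T))
T = 1011.15 K
D = 7.5401e-04 * exp(-230e3 / (8.314 * 1011.15)) = 9.89599e-16 m^2/s
Step 2: L = 2*sqrt(D*t)
t = 45 h = 162000 s
L = 2*sqrt(9.89599e-16 * 162000) = 2.532e-05 m


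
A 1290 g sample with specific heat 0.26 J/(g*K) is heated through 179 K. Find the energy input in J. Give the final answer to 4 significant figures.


Q = m * cp * dT
Q = 1290 * 0.26 * 179
Q = 60040 J


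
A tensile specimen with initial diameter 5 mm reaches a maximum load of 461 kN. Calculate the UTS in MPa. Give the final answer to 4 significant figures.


A0 = pi*(d/2)^2 = pi*(5/2)^2 = 19.635 mm^2
UTS = F_max / A0 = 461*1000 / 19.635
UTS = 23480 MPa


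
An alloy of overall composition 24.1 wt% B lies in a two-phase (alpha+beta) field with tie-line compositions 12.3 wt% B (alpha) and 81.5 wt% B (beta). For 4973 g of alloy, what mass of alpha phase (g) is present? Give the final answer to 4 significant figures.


f_alpha = (C_beta - C0) / (C_beta - C_alpha)
f_alpha = (81.5 - 24.1) / (81.5 - 12.3) = 0.82948
m_alpha = f_alpha * m_total = 0.82948 * 4973 = 4125 g


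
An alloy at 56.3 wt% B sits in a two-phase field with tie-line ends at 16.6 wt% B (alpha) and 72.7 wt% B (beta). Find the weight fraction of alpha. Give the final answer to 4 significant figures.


f_alpha = (C_beta - C0) / (C_beta - C_alpha)
f_alpha = (72.7 - 56.3) / (72.7 - 16.6)
f_alpha = 0.2923


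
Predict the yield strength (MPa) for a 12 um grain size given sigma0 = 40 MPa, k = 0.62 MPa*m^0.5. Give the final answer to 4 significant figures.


sigma_y = sigma0 + k / sqrt(d)
d = 12 um = 1.2e-05 m
sigma_y = 40 + 0.62 / sqrt(1.2e-05)
sigma_y = 219 MPa


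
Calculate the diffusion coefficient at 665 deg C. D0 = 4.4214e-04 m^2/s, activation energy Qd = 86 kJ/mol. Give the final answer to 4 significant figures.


D = D0 * exp(-Qd / (R*T))
T = 938.15 K
D = 4.4214e-04 * exp(-86e3 / (8.314 * 938.15))
D = 7.195e-09 m^2/s


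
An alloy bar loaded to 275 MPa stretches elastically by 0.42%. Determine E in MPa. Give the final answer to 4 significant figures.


E = sigma / epsilon
epsilon = 0.42% = 4.2e-03
E = 275 / 4.2e-03
E = 65480 MPa


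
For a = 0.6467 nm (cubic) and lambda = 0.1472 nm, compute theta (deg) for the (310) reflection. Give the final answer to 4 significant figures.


d = a / sqrt(h^2+k^2+l^2)
d = 0.6467 / sqrt(10) = 0.204504 nm
lambda = 2*d*sin(theta)  =>  sin(theta) = lambda / (2*d)
sin(theta) = 0.1472 / (2 * 0.204504) = 0.359894
theta = 21.09 deg


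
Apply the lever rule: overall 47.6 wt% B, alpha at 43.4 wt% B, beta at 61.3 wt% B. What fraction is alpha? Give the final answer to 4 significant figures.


f_alpha = (C_beta - C0) / (C_beta - C_alpha)
f_alpha = (61.3 - 47.6) / (61.3 - 43.4)
f_alpha = 0.7654


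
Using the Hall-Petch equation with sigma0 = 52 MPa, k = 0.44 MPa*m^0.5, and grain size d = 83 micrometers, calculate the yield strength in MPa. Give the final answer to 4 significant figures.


sigma_y = sigma0 + k / sqrt(d)
d = 83 um = 8.3e-05 m
sigma_y = 52 + 0.44 / sqrt(8.3e-05)
sigma_y = 100.3 MPa


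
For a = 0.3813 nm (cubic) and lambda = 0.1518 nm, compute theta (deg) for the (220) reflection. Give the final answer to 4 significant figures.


d = a / sqrt(h^2+k^2+l^2)
d = 0.3813 / sqrt(8) = 0.13481 nm
lambda = 2*d*sin(theta)  =>  sin(theta) = lambda / (2*d)
sin(theta) = 0.1518 / (2 * 0.13481) = 0.563015
theta = 34.26 deg


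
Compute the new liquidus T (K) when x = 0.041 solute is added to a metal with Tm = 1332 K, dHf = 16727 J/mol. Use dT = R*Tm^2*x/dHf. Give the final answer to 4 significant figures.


dT = R*Tm^2*x / dHf
dT = 8.314 * 1332^2 * 0.041 / 16727
dT = 36.1563 K
T_new = 1332 - 36.1563 = 1296 K


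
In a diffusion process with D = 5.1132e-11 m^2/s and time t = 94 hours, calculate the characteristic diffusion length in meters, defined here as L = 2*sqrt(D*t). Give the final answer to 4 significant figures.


t = 94 hr = 338400 s
Diffusion length = 2*sqrt(D*t)
= 2*sqrt(5.1132e-11 * 338400)
= 8.319e-03 m


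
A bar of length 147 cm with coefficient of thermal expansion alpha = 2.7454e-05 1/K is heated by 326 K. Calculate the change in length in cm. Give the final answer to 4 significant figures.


dL = L0 * alpha * dT
dL = 147 * 2.7454e-05 * 326
dL = 1.316 cm


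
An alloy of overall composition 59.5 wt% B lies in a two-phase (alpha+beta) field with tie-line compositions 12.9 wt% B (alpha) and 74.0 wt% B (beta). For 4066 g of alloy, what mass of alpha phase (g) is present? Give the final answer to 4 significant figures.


f_alpha = (C_beta - C0) / (C_beta - C_alpha)
f_alpha = (74.0 - 59.5) / (74.0 - 12.9) = 0.237316
m_alpha = f_alpha * m_total = 0.237316 * 4066 = 964.9 g


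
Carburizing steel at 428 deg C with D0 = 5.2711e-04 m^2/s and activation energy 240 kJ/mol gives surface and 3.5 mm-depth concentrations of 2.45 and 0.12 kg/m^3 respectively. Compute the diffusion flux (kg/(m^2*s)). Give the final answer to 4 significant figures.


Step 1: D = D0 * exp(-Qd/(R*T))
T = 428 + 273.15 = 701.15 K
D = 5.2711e-04 * exp(-240e3 / (8.314 * 701.15)) = 6.944e-22 m^2/s
Step 2: J = D * (C1 - C2) / dx
J = 6.944e-22 * (2.45 - 0.12) / 3.5e-03
J = 4.623e-19 kg/(m^2*s)


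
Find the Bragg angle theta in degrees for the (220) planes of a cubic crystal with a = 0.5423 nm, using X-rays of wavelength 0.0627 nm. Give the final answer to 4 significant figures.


d = a / sqrt(h^2+k^2+l^2)
d = 0.5423 / sqrt(8) = 0.191732 nm
lambda = 2*d*sin(theta)  =>  sin(theta) = lambda / (2*d)
sin(theta) = 0.0627 / (2 * 0.191732) = 0.163509
theta = 9.411 deg


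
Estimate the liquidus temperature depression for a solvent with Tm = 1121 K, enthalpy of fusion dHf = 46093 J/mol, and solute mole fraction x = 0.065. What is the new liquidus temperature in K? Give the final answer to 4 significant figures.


dT = R*Tm^2*x / dHf
dT = 8.314 * 1121^2 * 0.065 / 46093
dT = 14.7333 K
T_new = 1121 - 14.7333 = 1106 K


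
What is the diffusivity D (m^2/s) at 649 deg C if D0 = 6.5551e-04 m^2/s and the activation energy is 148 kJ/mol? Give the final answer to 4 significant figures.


D = D0 * exp(-Qd / (R*T))
T = 922.15 K
D = 6.5551e-04 * exp(-148e3 / (8.314 * 922.15))
D = 2.71e-12 m^2/s


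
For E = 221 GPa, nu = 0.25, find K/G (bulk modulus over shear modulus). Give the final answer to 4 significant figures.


G = E / (2*(1+nu))
G = 221 / (2*(1+0.25)) = 88.4 GPa
K = E / (3*(1-2*nu))
K = 221 / (3*(1-2*0.25)) = 147.333 GPa
K/G = 147.333 / 88.4 = 1.667


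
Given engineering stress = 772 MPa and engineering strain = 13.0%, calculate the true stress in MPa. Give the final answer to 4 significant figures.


sigma_true = sigma_eng * (1 + epsilon_eng)
sigma_true = 772 * (1 + 0.13)
sigma_true = 872.4 MPa


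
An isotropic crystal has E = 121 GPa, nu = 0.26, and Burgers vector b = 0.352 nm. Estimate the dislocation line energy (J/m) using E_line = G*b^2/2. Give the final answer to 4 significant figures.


Step 1: G = E / (2*(1+nu))
G = 121 / (2*(1+0.26)) = 48.0159 GPa = 4.80159e+10 Pa
Step 2: E_line = G*b^2/2
b = 0.352 nm = 3.52e-10 m
E_line = 0.5 * 4.80159e+10 * (3.52e-10)^2 = 2.975e-09 J/m


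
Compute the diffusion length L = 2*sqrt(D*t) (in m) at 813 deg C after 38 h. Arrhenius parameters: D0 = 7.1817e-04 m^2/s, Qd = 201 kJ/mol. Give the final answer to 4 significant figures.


Step 1: D = D0 * exp(-Qd/(R*T))
T = 1086.15 K
D = 7.1817e-04 * exp(-201e3 / (8.314 * 1086.15)) = 1.54695e-13 m^2/s
Step 2: L = 2*sqrt(D*t)
t = 38 h = 136800 s
L = 2*sqrt(1.54695e-13 * 136800) = 2.909e-04 m


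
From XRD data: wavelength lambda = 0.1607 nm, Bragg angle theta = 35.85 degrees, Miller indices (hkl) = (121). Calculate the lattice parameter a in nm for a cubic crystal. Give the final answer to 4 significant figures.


d = lambda / (2*sin(theta))
d = 0.1607 / (2*sin(35.85 deg))
d = 0.137194 nm
a = d * sqrt(h^2+k^2+l^2) = 0.137194 * sqrt(6)
a = 0.3361 nm


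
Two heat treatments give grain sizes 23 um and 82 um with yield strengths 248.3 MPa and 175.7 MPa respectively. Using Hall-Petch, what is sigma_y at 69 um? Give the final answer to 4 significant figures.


sigma_y = sigma0 + k / sqrt(d)
1/sqrt(d1) = 1/sqrt(2.3e-05) = 208.514;  1/sqrt(d2) = 110.432
k = (sigma1 - sigma2) / (1/sqrt(d1) - 1/sqrt(d2)) = (248.3 - 175.7) / (208.514 - 110.432) = 0.74019 MPa*m^0.5
sigma0 = sigma1 - k/sqrt(d1) = 248.3 - 0.74019*208.514 = 93.9597 MPa
sigma_y(d3) = 93.9597 + 0.74019 / sqrt(6.9e-05) = 183.1 MPa


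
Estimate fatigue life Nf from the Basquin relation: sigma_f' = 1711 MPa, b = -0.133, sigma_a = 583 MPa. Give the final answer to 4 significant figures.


sigma_a = sigma_f' * (2*Nf)^b
2*Nf = (sigma_a / sigma_f')^(1/b)
2*Nf = (583 / 1711)^(1/-0.133)
2*Nf = 3278.31
Nf = 1639 cycles


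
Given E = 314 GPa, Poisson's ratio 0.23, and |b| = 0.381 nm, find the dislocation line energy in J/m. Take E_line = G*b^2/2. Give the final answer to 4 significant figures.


Step 1: G = E / (2*(1+nu))
G = 314 / (2*(1+0.23)) = 127.642 GPa = 1.27642e+11 Pa
Step 2: E_line = G*b^2/2
b = 0.381 nm = 3.81e-10 m
E_line = 0.5 * 1.27642e+11 * (3.81e-10)^2 = 9.264e-09 J/m


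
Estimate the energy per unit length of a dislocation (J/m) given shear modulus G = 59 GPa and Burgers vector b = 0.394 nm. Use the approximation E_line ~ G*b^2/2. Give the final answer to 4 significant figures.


E = G*b^2/2
b = 0.394 nm = 3.94e-10 m
G = 59 GPa = 5.9e+10 Pa
E = 0.5 * 5.9e+10 * (3.94e-10)^2
E = 4.579e-09 J/m


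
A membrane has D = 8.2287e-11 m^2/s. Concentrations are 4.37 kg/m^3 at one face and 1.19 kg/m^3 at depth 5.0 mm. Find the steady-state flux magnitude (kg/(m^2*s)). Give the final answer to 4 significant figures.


J = -D * (dC/dx) = D * (C1 - C2) / dx
J = 8.2287e-11 * (4.37 - 1.19) / 5e-03
J = 5.233e-08 kg/(m^2*s)


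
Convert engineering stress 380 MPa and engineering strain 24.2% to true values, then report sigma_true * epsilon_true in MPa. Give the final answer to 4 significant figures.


sigma_true = sigma_eng * (1 + epsilon_eng)
sigma_true = 380 * (1 + 0.242) = 471.96 MPa
epsilon_true = ln(1 + epsilon_eng)
epsilon_true = ln(1 + 0.242) = 0.216723
sigma_true * epsilon_true = 471.96 * 0.216723 = 102.3 MPa


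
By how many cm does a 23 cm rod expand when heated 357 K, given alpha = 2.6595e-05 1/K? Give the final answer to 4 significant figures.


dL = L0 * alpha * dT
dL = 23 * 2.6595e-05 * 357
dL = 0.2184 cm


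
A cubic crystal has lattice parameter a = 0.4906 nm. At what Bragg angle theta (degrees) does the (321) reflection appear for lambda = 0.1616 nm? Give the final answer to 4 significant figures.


d = a / sqrt(h^2+k^2+l^2)
d = 0.4906 / sqrt(14) = 0.131118 nm
lambda = 2*d*sin(theta)  =>  sin(theta) = lambda / (2*d)
sin(theta) = 0.1616 / (2 * 0.131118) = 0.616237
theta = 38.04 deg


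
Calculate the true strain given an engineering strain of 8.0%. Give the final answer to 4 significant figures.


epsilon_true = ln(1 + epsilon_eng)
epsilon_true = ln(1 + 0.08)
epsilon_true = 0.07696


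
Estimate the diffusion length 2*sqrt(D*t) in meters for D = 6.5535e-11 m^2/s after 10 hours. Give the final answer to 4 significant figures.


t = 10 hr = 36000 s
Diffusion length = 2*sqrt(D*t)
= 2*sqrt(6.5535e-11 * 36000)
= 3.072e-03 m


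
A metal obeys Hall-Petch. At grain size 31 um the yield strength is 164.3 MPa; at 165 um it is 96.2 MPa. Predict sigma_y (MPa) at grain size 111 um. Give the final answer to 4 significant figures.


sigma_y = sigma0 + k / sqrt(d)
1/sqrt(d1) = 1/sqrt(3.1e-05) = 179.605;  1/sqrt(d2) = 77.8499
k = (sigma1 - sigma2) / (1/sqrt(d1) - 1/sqrt(d2)) = (164.3 - 96.2) / (179.605 - 77.8499) = 0.669252 MPa*m^0.5
sigma0 = sigma1 - k/sqrt(d1) = 164.3 - 0.669252*179.605 = 44.0988 MPa
sigma_y(d3) = 44.0988 + 0.669252 / sqrt(1.11e-04) = 107.6 MPa


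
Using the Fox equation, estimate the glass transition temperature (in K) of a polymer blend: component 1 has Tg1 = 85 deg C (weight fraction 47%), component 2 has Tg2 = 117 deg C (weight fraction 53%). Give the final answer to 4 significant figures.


1/Tg = w1/Tg1 + w2/Tg2 (in Kelvin)
Tg1 = 358.15 K, Tg2 = 390.15 K
1/Tg = 0.47/358.15 + 0.53/390.15
Tg = 374.4 K


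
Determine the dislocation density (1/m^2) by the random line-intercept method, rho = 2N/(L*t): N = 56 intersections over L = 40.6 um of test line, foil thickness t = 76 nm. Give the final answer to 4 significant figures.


rho = 2N / (L * t)
L = 40.6 um = 4.06e-05 m, t = 76 nm = 7.6e-08 m
rho = 2 * 56 / (4.06e-05 * 7.6e-08)
rho = 3.63e+13 1/m^2


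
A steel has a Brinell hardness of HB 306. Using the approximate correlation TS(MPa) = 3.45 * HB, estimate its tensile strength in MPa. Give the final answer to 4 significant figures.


TS (MPa) = 3.45 * HB
TS = 3.45 * 306
TS = 1056 MPa


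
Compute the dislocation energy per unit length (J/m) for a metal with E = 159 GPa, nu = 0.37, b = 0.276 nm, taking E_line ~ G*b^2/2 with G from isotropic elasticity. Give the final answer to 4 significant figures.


Step 1: G = E / (2*(1+nu))
G = 159 / (2*(1+0.37)) = 58.0292 GPa = 5.80292e+10 Pa
Step 2: E_line = G*b^2/2
b = 0.276 nm = 2.76e-10 m
E_line = 0.5 * 5.80292e+10 * (2.76e-10)^2 = 2.21e-09 J/m


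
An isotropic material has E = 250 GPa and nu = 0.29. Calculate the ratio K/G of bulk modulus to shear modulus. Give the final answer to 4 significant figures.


G = E / (2*(1+nu))
G = 250 / (2*(1+0.29)) = 96.8992 GPa
K = E / (3*(1-2*nu))
K = 250 / (3*(1-2*0.29)) = 198.413 GPa
K/G = 198.413 / 96.8992 = 2.048


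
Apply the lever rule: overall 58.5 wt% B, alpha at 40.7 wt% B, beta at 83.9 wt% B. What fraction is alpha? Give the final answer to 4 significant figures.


f_alpha = (C_beta - C0) / (C_beta - C_alpha)
f_alpha = (83.9 - 58.5) / (83.9 - 40.7)
f_alpha = 0.588


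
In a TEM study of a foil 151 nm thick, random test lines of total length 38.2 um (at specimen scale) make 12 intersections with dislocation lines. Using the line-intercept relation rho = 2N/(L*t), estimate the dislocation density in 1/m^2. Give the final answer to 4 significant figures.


rho = 2N / (L * t)
L = 38.2 um = 3.82e-05 m, t = 151 nm = 1.51e-07 m
rho = 2 * 12 / (3.82e-05 * 1.51e-07)
rho = 4.161e+12 1/m^2


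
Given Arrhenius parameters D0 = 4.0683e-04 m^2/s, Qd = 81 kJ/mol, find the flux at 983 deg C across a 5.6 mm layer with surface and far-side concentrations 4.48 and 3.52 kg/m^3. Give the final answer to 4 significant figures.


Step 1: D = D0 * exp(-Qd/(R*T))
T = 983 + 273.15 = 1256.15 K
D = 4.0683e-04 * exp(-81e3 / (8.314 * 1256.15)) = 1.74204e-07 m^2/s
Step 2: J = D * (C1 - C2) / dx
J = 1.74204e-07 * (4.48 - 3.52) / 5.6e-03
J = 2.986e-05 kg/(m^2*s)


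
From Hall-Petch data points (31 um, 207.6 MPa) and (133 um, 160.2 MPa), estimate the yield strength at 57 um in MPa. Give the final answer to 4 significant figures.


sigma_y = sigma0 + k / sqrt(d)
1/sqrt(d1) = 1/sqrt(3.1e-05) = 179.605;  1/sqrt(d2) = 86.711
k = (sigma1 - sigma2) / (1/sqrt(d1) - 1/sqrt(d2)) = (207.6 - 160.2) / (179.605 - 86.711) = 0.510257 MPa*m^0.5
sigma0 = sigma1 - k/sqrt(d1) = 207.6 - 0.510257*179.605 = 115.955 MPa
sigma_y(d3) = 115.955 + 0.510257 / sqrt(5.7e-05) = 183.5 MPa


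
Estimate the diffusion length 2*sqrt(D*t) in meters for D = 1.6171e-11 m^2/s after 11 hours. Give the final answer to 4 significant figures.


t = 11 hr = 39600 s
Diffusion length = 2*sqrt(D*t)
= 2*sqrt(1.6171e-11 * 39600)
= 1.6e-03 m


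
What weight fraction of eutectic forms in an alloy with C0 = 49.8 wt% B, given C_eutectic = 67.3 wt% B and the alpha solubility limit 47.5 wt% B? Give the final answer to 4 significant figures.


f_primary = (C_e - C0) / (C_e - C_alpha_max)
f_primary = (67.3 - 49.8) / (67.3 - 47.5)
f_primary = 0.883838
f_eutectic = 1 - 0.883838 = 0.1162


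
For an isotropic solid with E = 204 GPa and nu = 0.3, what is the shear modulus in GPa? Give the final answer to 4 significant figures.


G = E / (2*(1+nu))
G = 204 / (2*(1+0.3))
G = 78.46 GPa


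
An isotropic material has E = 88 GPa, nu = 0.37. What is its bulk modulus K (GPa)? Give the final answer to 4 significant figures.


K = E / (3*(1-2*nu))
K = 88 / (3*(1-2*0.37))
K = 112.8 GPa


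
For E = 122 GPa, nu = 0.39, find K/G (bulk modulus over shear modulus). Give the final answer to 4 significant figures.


G = E / (2*(1+nu))
G = 122 / (2*(1+0.39)) = 43.8849 GPa
K = E / (3*(1-2*nu))
K = 122 / (3*(1-2*0.39)) = 184.848 GPa
K/G = 184.848 / 43.8849 = 4.212


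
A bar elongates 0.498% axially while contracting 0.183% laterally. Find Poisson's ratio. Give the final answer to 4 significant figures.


nu = -epsilon_lat / epsilon_axial
Lateral strain is contraction (negative), so using magnitudes:
nu = 0.183 / 0.498
nu = 0.3675


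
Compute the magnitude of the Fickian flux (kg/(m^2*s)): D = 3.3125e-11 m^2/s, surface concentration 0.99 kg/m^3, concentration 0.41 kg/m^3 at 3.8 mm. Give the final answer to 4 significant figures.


J = -D * (dC/dx) = D * (C1 - C2) / dx
J = 3.3125e-11 * (0.99 - 0.41) / 3.8e-03
J = 5.056e-09 kg/(m^2*s)


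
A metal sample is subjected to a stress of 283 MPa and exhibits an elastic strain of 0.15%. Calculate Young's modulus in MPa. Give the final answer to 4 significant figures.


E = sigma / epsilon
epsilon = 0.15% = 1.5e-03
E = 283 / 1.5e-03
E = 188700 MPa


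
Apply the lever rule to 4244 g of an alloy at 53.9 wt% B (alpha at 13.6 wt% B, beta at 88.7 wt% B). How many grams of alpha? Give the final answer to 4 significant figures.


f_alpha = (C_beta - C0) / (C_beta - C_alpha)
f_alpha = (88.7 - 53.9) / (88.7 - 13.6) = 0.463382
m_alpha = f_alpha * m_total = 0.463382 * 4244 = 1967 g


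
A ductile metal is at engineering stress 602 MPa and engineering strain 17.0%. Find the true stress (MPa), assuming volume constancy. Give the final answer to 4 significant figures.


sigma_true = sigma_eng * (1 + epsilon_eng)
sigma_true = 602 * (1 + 0.17)
sigma_true = 704.3 MPa


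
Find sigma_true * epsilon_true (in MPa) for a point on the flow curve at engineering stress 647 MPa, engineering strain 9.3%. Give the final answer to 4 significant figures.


sigma_true = sigma_eng * (1 + epsilon_eng)
sigma_true = 647 * (1 + 0.093) = 707.171 MPa
epsilon_true = ln(1 + epsilon_eng)
epsilon_true = ln(1 + 0.093) = 0.0889262
sigma_true * epsilon_true = 707.171 * 0.0889262 = 62.89 MPa


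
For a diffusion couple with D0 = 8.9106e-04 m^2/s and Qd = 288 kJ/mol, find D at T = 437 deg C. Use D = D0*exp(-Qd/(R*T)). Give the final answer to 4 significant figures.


D = D0 * exp(-Qd / (R*T))
T = 710.15 K
D = 8.9106e-04 * exp(-288e3 / (8.314 * 710.15))
D = 5.827e-25 m^2/s


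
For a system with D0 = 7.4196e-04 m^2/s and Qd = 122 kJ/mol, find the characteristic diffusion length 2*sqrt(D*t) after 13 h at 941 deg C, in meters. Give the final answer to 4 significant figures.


Step 1: D = D0 * exp(-Qd/(R*T))
T = 1214.15 K
D = 7.4196e-04 * exp(-122e3 / (8.314 * 1214.15)) = 4.18369e-09 m^2/s
Step 2: L = 2*sqrt(D*t)
t = 13 h = 46800 s
L = 2*sqrt(4.18369e-09 * 46800) = 0.02799 m


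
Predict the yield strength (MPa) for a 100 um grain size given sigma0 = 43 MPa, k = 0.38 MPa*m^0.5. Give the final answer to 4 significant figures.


sigma_y = sigma0 + k / sqrt(d)
d = 100 um = 1e-04 m
sigma_y = 43 + 0.38 / sqrt(1e-04)
sigma_y = 81 MPa


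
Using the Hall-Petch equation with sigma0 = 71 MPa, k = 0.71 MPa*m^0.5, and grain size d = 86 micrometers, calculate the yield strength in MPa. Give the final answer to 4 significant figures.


sigma_y = sigma0 + k / sqrt(d)
d = 86 um = 8.6e-05 m
sigma_y = 71 + 0.71 / sqrt(8.6e-05)
sigma_y = 147.6 MPa


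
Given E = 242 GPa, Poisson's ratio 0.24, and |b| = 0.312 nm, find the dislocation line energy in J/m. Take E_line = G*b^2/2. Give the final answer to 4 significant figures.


Step 1: G = E / (2*(1+nu))
G = 242 / (2*(1+0.24)) = 97.5806 GPa = 9.75806e+10 Pa
Step 2: E_line = G*b^2/2
b = 0.312 nm = 3.12e-10 m
E_line = 0.5 * 9.75806e+10 * (3.12e-10)^2 = 4.749e-09 J/m


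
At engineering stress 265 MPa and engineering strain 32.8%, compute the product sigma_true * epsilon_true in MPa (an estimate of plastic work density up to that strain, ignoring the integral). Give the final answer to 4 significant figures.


sigma_true = sigma_eng * (1 + epsilon_eng)
sigma_true = 265 * (1 + 0.328) = 351.92 MPa
epsilon_true = ln(1 + epsilon_eng)
epsilon_true = ln(1 + 0.328) = 0.283674
sigma_true * epsilon_true = 351.92 * 0.283674 = 99.83 MPa


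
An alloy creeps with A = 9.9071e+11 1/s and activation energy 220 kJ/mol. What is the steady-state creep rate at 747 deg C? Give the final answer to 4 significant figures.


rate = A * exp(-Q / (R*T))
T = 747 + 273.15 = 1020.15 K
rate = 9.9071e+11 * exp(-220e3 / (8.314 * 1020.15))
rate = 5.381 1/s


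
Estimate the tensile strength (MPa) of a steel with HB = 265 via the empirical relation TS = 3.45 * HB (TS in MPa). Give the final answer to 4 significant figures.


TS (MPa) = 3.45 * HB
TS = 3.45 * 265
TS = 914.3 MPa


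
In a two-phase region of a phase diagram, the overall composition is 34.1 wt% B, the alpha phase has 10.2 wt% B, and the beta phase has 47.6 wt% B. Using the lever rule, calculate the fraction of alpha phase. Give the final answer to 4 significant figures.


f_alpha = (C_beta - C0) / (C_beta - C_alpha)
f_alpha = (47.6 - 34.1) / (47.6 - 10.2)
f_alpha = 0.361


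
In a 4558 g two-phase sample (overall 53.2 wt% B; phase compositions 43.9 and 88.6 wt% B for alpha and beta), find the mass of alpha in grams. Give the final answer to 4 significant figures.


f_alpha = (C_beta - C0) / (C_beta - C_alpha)
f_alpha = (88.6 - 53.2) / (88.6 - 43.9) = 0.791946
m_alpha = f_alpha * m_total = 0.791946 * 4558 = 3610 g


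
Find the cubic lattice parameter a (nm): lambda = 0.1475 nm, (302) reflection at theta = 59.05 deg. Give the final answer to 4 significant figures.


d = lambda / (2*sin(theta))
d = 0.1475 / (2*sin(59.05 deg))
d = 0.0859942 nm
a = d * sqrt(h^2+k^2+l^2) = 0.0859942 * sqrt(13)
a = 0.3101 nm


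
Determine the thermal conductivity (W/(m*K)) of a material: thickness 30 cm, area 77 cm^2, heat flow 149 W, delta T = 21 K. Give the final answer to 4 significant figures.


k = Q*L / (A*dT)
L = 0.3 m, A = 7.7e-03 m^2
k = 149 * 0.3 / (7.7e-03 * 21)
k = 276.4 W/(m*K)


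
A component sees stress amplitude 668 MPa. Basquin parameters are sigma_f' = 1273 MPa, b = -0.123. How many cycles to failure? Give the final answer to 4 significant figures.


sigma_a = sigma_f' * (2*Nf)^b
2*Nf = (sigma_a / sigma_f')^(1/b)
2*Nf = (668 / 1273)^(1/-0.123)
2*Nf = 189.167
Nf = 94.58 cycles


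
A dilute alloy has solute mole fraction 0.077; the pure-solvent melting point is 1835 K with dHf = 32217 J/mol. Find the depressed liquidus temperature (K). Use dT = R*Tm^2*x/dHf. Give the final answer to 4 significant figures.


dT = R*Tm^2*x / dHf
dT = 8.314 * 1835^2 * 0.077 / 32217
dT = 66.9095 K
T_new = 1835 - 66.9095 = 1768 K


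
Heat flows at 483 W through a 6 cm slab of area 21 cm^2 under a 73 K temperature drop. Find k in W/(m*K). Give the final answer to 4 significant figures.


k = Q*L / (A*dT)
L = 0.06 m, A = 2.1e-03 m^2
k = 483 * 0.06 / (2.1e-03 * 73)
k = 189 W/(m*K)


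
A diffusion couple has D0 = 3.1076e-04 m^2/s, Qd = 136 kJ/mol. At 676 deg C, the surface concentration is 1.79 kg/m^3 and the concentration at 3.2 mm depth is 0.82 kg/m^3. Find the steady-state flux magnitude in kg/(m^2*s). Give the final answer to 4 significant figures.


Step 1: D = D0 * exp(-Qd/(R*T))
T = 676 + 273.15 = 949.15 K
D = 3.1076e-04 * exp(-136e3 / (8.314 * 949.15)) = 1.01779e-11 m^2/s
Step 2: J = D * (C1 - C2) / dx
J = 1.01779e-11 * (1.79 - 0.82) / 3.2e-03
J = 3.085e-09 kg/(m^2*s)


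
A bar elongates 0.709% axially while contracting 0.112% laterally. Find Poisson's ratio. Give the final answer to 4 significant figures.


nu = -epsilon_lat / epsilon_axial
Lateral strain is contraction (negative), so using magnitudes:
nu = 0.112 / 0.709
nu = 0.158


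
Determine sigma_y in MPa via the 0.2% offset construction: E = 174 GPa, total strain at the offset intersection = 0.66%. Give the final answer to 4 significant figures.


Offset strain = 0.002
Elastic strain at yield = total_strain - offset = 6.6e-03 - 0.002 = 4.6e-03
sigma_y = E * elastic_strain = 174000 * 4.6e-03
sigma_y = 800.4 MPa


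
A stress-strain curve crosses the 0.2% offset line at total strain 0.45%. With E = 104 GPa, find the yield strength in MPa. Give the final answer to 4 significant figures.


Offset strain = 0.002
Elastic strain at yield = total_strain - offset = 4.5e-03 - 0.002 = 2.5e-03
sigma_y = E * elastic_strain = 104000 * 2.5e-03
sigma_y = 260 MPa


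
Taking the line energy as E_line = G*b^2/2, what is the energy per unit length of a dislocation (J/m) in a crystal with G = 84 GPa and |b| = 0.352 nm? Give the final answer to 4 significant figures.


E = G*b^2/2
b = 0.352 nm = 3.52e-10 m
G = 84 GPa = 8.4e+10 Pa
E = 0.5 * 8.4e+10 * (3.52e-10)^2
E = 5.204e-09 J/m


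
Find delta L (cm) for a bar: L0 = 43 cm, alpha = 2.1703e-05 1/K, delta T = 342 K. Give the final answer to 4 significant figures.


dL = L0 * alpha * dT
dL = 43 * 2.1703e-05 * 342
dL = 0.3192 cm


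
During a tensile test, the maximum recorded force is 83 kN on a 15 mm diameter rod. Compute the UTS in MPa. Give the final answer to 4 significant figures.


A0 = pi*(d/2)^2 = pi*(15/2)^2 = 176.715 mm^2
UTS = F_max / A0 = 83*1000 / 176.715
UTS = 469.7 MPa


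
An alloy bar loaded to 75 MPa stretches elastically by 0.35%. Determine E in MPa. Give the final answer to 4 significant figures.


E = sigma / epsilon
epsilon = 0.35% = 3.5e-03
E = 75 / 3.5e-03
E = 21430 MPa


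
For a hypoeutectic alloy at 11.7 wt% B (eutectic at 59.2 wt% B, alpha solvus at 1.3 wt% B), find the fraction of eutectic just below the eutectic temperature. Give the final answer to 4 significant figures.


f_primary = (C_e - C0) / (C_e - C_alpha_max)
f_primary = (59.2 - 11.7) / (59.2 - 1.3)
f_primary = 0.82038
f_eutectic = 1 - 0.82038 = 0.1796


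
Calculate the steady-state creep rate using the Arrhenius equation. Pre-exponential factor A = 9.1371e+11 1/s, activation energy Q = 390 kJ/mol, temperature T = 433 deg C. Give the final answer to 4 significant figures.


rate = A * exp(-Q / (R*T))
T = 433 + 273.15 = 706.15 K
rate = 9.1371e+11 * exp(-390e3 / (8.314 * 706.15))
rate = 1.291e-17 1/s


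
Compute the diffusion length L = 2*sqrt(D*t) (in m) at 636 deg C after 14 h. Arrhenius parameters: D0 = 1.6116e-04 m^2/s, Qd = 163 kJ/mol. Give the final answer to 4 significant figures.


Step 1: D = D0 * exp(-Qd/(R*T))
T = 909.15 K
D = 1.6116e-04 * exp(-163e3 / (8.314 * 909.15)) = 6.94795e-14 m^2/s
Step 2: L = 2*sqrt(D*t)
t = 14 h = 50400 s
L = 2*sqrt(6.94795e-14 * 50400) = 1.184e-04 m


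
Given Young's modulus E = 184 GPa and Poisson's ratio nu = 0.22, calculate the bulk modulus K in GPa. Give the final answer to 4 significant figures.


K = E / (3*(1-2*nu))
K = 184 / (3*(1-2*0.22))
K = 109.5 GPa


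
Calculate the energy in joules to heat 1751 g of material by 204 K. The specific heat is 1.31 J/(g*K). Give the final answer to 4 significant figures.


Q = m * cp * dT
Q = 1751 * 1.31 * 204
Q = 467900 J


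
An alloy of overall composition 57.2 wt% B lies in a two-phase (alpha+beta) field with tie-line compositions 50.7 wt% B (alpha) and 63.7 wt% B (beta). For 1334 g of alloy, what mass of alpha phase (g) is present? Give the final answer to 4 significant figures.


f_alpha = (C_beta - C0) / (C_beta - C_alpha)
f_alpha = (63.7 - 57.2) / (63.7 - 50.7) = 0.5
m_alpha = f_alpha * m_total = 0.5 * 1334 = 667 g


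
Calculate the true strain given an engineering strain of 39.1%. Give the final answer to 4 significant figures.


epsilon_true = ln(1 + epsilon_eng)
epsilon_true = ln(1 + 0.391)
epsilon_true = 0.33


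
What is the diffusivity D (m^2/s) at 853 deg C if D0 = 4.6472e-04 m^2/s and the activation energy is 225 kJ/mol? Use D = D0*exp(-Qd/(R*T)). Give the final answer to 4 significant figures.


D = D0 * exp(-Qd / (R*T))
T = 1126.15 K
D = 4.6472e-04 * exp(-225e3 / (8.314 * 1126.15))
D = 1.7e-14 m^2/s


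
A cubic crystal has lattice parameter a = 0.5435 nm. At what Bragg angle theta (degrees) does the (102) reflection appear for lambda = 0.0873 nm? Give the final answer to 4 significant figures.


d = a / sqrt(h^2+k^2+l^2)
d = 0.5435 / sqrt(5) = 0.243061 nm
lambda = 2*d*sin(theta)  =>  sin(theta) = lambda / (2*d)
sin(theta) = 0.0873 / (2 * 0.243061) = 0.179585
theta = 10.35 deg


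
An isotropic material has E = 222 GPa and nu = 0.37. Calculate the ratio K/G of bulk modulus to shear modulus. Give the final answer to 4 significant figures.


G = E / (2*(1+nu))
G = 222 / (2*(1+0.37)) = 81.0219 GPa
K = E / (3*(1-2*nu))
K = 222 / (3*(1-2*0.37)) = 284.615 GPa
K/G = 284.615 / 81.0219 = 3.513


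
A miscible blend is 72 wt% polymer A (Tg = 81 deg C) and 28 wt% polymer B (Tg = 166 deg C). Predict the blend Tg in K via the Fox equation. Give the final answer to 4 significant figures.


1/Tg = w1/Tg1 + w2/Tg2 (in Kelvin)
Tg1 = 354.15 K, Tg2 = 439.15 K
1/Tg = 0.72/354.15 + 0.28/439.15
Tg = 374.4 K


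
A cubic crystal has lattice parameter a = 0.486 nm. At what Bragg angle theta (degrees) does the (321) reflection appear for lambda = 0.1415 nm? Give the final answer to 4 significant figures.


d = a / sqrt(h^2+k^2+l^2)
d = 0.486 / sqrt(14) = 0.129889 nm
lambda = 2*d*sin(theta)  =>  sin(theta) = lambda / (2*d)
sin(theta) = 0.1415 / (2 * 0.129889) = 0.544696
theta = 33 deg


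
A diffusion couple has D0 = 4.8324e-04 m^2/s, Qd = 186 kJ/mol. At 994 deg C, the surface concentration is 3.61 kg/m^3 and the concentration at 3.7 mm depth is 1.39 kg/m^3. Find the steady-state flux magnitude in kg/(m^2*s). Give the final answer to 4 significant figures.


Step 1: D = D0 * exp(-Qd/(R*T))
T = 994 + 273.15 = 1267.15 K
D = 4.8324e-04 * exp(-186e3 / (8.314 * 1267.15)) = 1.03888e-11 m^2/s
Step 2: J = D * (C1 - C2) / dx
J = 1.03888e-11 * (3.61 - 1.39) / 3.7e-03
J = 6.233e-09 kg/(m^2*s)


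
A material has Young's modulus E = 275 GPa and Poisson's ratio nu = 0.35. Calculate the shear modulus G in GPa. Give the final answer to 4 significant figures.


G = E / (2*(1+nu))
G = 275 / (2*(1+0.35))
G = 101.9 GPa


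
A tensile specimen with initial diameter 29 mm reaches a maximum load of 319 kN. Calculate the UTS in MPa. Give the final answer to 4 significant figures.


A0 = pi*(d/2)^2 = pi*(29/2)^2 = 660.52 mm^2
UTS = F_max / A0 = 319*1000 / 660.52
UTS = 483 MPa


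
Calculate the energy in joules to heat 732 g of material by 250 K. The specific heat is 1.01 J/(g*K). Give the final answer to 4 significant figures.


Q = m * cp * dT
Q = 732 * 1.01 * 250
Q = 184800 J


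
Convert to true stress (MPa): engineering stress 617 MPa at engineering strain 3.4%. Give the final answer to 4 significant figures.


sigma_true = sigma_eng * (1 + epsilon_eng)
sigma_true = 617 * (1 + 0.034)
sigma_true = 638 MPa


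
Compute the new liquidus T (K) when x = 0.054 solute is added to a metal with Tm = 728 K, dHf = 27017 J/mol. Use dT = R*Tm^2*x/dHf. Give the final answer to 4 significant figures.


dT = R*Tm^2*x / dHf
dT = 8.314 * 728^2 * 0.054 / 27017
dT = 8.80703 K
T_new = 728 - 8.80703 = 719.2 K


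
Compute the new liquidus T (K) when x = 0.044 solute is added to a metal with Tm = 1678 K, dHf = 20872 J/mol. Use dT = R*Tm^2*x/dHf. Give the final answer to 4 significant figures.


dT = R*Tm^2*x / dHf
dT = 8.314 * 1678^2 * 0.044 / 20872
dT = 49.3495 K
T_new = 1678 - 49.3495 = 1629 K


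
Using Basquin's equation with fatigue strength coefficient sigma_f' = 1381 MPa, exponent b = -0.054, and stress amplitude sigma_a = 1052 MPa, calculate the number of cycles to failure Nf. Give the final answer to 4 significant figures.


sigma_a = sigma_f' * (2*Nf)^b
2*Nf = (sigma_a / sigma_f')^(1/b)
2*Nf = (1052 / 1381)^(1/-0.054)
2*Nf = 154.341
Nf = 77.17 cycles


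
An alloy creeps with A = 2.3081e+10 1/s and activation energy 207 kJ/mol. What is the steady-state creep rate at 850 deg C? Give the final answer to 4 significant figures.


rate = A * exp(-Q / (R*T))
T = 850 + 273.15 = 1123.15 K
rate = 2.3081e+10 * exp(-207e3 / (8.314 * 1123.15))
rate = 5.444 1/s


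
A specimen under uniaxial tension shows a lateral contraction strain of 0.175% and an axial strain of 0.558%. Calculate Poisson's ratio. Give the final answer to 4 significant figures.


nu = -epsilon_lat / epsilon_axial
Lateral strain is contraction (negative), so using magnitudes:
nu = 0.175 / 0.558
nu = 0.3136


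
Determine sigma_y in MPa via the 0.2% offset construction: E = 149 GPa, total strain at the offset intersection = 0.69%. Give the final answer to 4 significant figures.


Offset strain = 0.002
Elastic strain at yield = total_strain - offset = 6.9e-03 - 0.002 = 4.9e-03
sigma_y = E * elastic_strain = 149000 * 4.9e-03
sigma_y = 730.1 MPa


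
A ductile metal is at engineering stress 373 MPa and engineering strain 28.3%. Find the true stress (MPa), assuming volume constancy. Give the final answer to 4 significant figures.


sigma_true = sigma_eng * (1 + epsilon_eng)
sigma_true = 373 * (1 + 0.283)
sigma_true = 478.6 MPa


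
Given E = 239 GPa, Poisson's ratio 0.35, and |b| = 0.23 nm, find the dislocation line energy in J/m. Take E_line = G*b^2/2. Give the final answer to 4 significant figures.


Step 1: G = E / (2*(1+nu))
G = 239 / (2*(1+0.35)) = 88.5185 GPa = 8.85185e+10 Pa
Step 2: E_line = G*b^2/2
b = 0.23 nm = 2.3e-10 m
E_line = 0.5 * 8.85185e+10 * (2.3e-10)^2 = 2.341e-09 J/m


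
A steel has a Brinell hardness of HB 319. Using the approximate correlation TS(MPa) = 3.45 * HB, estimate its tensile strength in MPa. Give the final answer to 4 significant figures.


TS (MPa) = 3.45 * HB
TS = 3.45 * 319
TS = 1101 MPa


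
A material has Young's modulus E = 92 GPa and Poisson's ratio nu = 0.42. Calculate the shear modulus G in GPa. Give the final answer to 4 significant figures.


G = E / (2*(1+nu))
G = 92 / (2*(1+0.42))
G = 32.39 GPa


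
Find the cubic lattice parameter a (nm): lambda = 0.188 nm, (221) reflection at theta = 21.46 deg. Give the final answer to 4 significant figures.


d = lambda / (2*sin(theta))
d = 0.188 / (2*sin(21.46 deg))
d = 0.256935 nm
a = d * sqrt(h^2+k^2+l^2) = 0.256935 * sqrt(9)
a = 0.7708 nm


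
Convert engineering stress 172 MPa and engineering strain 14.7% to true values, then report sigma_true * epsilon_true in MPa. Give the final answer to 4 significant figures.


sigma_true = sigma_eng * (1 + epsilon_eng)
sigma_true = 172 * (1 + 0.147) = 197.284 MPa
epsilon_true = ln(1 + epsilon_eng)
epsilon_true = ln(1 + 0.147) = 0.13715
sigma_true * epsilon_true = 197.284 * 0.13715 = 27.06 MPa


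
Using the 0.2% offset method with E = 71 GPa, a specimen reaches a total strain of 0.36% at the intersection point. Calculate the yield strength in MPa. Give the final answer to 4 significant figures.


Offset strain = 0.002
Elastic strain at yield = total_strain - offset = 3.6e-03 - 0.002 = 1.6e-03
sigma_y = E * elastic_strain = 71000 * 1.6e-03
sigma_y = 113.6 MPa


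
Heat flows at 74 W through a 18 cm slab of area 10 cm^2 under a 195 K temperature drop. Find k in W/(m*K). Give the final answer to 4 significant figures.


k = Q*L / (A*dT)
L = 0.18 m, A = 1e-03 m^2
k = 74 * 0.18 / (1e-03 * 195)
k = 68.31 W/(m*K)


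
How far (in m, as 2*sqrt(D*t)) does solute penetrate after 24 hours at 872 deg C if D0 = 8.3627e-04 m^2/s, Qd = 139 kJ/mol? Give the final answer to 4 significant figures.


Step 1: D = D0 * exp(-Qd/(R*T))
T = 1145.15 K
D = 8.3627e-04 * exp(-139e3 / (8.314 * 1145.15)) = 3.81768e-10 m^2/s
Step 2: L = 2*sqrt(D*t)
t = 24 h = 86400 s
L = 2*sqrt(3.81768e-10 * 86400) = 0.01149 m


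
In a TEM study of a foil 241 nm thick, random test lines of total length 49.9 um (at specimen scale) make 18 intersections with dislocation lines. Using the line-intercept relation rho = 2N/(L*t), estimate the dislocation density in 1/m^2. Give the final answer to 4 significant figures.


rho = 2N / (L * t)
L = 49.9 um = 4.99e-05 m, t = 241 nm = 2.41e-07 m
rho = 2 * 18 / (4.99e-05 * 2.41e-07)
rho = 2.994e+12 1/m^2


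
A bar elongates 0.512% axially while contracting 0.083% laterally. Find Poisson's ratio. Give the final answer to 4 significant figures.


nu = -epsilon_lat / epsilon_axial
Lateral strain is contraction (negative), so using magnitudes:
nu = 0.083 / 0.512
nu = 0.1621


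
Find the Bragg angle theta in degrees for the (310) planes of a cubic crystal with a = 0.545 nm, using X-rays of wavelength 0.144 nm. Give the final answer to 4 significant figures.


d = a / sqrt(h^2+k^2+l^2)
d = 0.545 / sqrt(10) = 0.172344 nm
lambda = 2*d*sin(theta)  =>  sin(theta) = lambda / (2*d)
sin(theta) = 0.144 / (2 * 0.172344) = 0.417769
theta = 24.69 deg


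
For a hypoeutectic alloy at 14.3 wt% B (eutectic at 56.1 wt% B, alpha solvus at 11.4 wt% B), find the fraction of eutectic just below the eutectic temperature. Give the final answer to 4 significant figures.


f_primary = (C_e - C0) / (C_e - C_alpha_max)
f_primary = (56.1 - 14.3) / (56.1 - 11.4)
f_primary = 0.935123
f_eutectic = 1 - 0.935123 = 0.06488


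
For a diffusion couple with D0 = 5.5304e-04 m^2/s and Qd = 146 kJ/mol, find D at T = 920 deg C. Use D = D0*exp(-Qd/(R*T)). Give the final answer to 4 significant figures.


D = D0 * exp(-Qd / (R*T))
T = 1193.15 K
D = 5.5304e-04 * exp(-146e3 / (8.314 * 1193.15))
D = 2.243e-10 m^2/s


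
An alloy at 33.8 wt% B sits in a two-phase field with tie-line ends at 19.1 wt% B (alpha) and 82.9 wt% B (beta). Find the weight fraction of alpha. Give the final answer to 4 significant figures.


f_alpha = (C_beta - C0) / (C_beta - C_alpha)
f_alpha = (82.9 - 33.8) / (82.9 - 19.1)
f_alpha = 0.7696


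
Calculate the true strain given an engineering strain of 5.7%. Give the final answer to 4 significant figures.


epsilon_true = ln(1 + epsilon_eng)
epsilon_true = ln(1 + 0.057)
epsilon_true = 0.05543


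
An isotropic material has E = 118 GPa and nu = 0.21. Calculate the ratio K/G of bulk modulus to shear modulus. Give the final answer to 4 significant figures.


G = E / (2*(1+nu))
G = 118 / (2*(1+0.21)) = 48.7603 GPa
K = E / (3*(1-2*nu))
K = 118 / (3*(1-2*0.21)) = 67.8161 GPa
K/G = 67.8161 / 48.7603 = 1.391


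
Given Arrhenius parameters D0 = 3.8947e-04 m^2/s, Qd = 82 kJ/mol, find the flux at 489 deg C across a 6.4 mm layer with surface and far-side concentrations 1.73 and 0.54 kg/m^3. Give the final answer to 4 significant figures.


Step 1: D = D0 * exp(-Qd/(R*T))
T = 489 + 273.15 = 762.15 K
D = 3.8947e-04 * exp(-82e3 / (8.314 * 762.15)) = 9.33957e-10 m^2/s
Step 2: J = D * (C1 - C2) / dx
J = 9.33957e-10 * (1.73 - 0.54) / 6.4e-03
J = 1.737e-07 kg/(m^2*s)
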